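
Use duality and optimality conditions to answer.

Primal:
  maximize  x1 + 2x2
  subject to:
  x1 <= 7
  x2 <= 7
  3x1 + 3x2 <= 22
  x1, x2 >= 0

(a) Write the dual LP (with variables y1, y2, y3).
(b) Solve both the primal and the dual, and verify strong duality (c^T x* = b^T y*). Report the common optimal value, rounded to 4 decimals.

The standard primal-dual pair for 'max c^T x s.t. A x <= b, x >= 0' is:
  Dual:  min b^T y  s.t.  A^T y >= c,  y >= 0.

So the dual LP is:
  minimize  7y1 + 7y2 + 22y3
  subject to:
    y1 + 3y3 >= 1
    y2 + 3y3 >= 2
    y1, y2, y3 >= 0

Solving the primal: x* = (0.3333, 7).
  primal value c^T x* = 14.3333.
Solving the dual: y* = (0, 1, 0.3333).
  dual value b^T y* = 14.3333.
Strong duality: c^T x* = b^T y*. Confirmed.

14.3333


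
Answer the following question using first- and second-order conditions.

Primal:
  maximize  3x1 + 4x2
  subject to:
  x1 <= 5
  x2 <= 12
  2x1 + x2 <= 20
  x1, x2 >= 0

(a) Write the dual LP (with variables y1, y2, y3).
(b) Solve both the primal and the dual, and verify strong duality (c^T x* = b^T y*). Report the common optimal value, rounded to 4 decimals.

The standard primal-dual pair for 'max c^T x s.t. A x <= b, x >= 0' is:
  Dual:  min b^T y  s.t.  A^T y >= c,  y >= 0.

So the dual LP is:
  minimize  5y1 + 12y2 + 20y3
  subject to:
    y1 + 2y3 >= 3
    y2 + y3 >= 4
    y1, y2, y3 >= 0

Solving the primal: x* = (4, 12).
  primal value c^T x* = 60.
Solving the dual: y* = (0, 2.5, 1.5).
  dual value b^T y* = 60.
Strong duality: c^T x* = b^T y*. Confirmed.

60


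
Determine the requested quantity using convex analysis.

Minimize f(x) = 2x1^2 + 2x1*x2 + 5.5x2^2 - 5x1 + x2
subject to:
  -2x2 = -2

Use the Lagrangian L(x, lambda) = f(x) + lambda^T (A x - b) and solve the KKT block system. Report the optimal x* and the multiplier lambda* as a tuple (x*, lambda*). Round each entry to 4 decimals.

Form the Lagrangian:
  L(x, lambda) = (1/2) x^T Q x + c^T x + lambda^T (A x - b)
Stationarity (grad_x L = 0): Q x + c + A^T lambda = 0.
Primal feasibility: A x = b.

This gives the KKT block system:
  [ Q   A^T ] [ x     ]   [-c ]
  [ A    0  ] [ lambda ] = [ b ]

Solving the linear system:
  x*      = (0.75, 1)
  lambda* = (6.75)
  f(x*)   = 5.375

x* = (0.75, 1), lambda* = (6.75)


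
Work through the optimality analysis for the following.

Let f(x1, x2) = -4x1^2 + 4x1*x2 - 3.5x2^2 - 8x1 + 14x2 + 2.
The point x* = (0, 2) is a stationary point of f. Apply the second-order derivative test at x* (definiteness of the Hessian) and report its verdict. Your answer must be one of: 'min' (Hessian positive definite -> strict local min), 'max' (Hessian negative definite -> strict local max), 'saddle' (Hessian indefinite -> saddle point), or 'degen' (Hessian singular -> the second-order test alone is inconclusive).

Compute the Hessian H = grad^2 f:
  H = [[-8, 4], [4, -7]]
Verify stationarity: grad f(x*) = H x* + g = (0, 0).
Eigenvalues of H: -11.5311, -3.4689.
Both eigenvalues < 0, so H is negative definite -> x* is a strict local max.

max


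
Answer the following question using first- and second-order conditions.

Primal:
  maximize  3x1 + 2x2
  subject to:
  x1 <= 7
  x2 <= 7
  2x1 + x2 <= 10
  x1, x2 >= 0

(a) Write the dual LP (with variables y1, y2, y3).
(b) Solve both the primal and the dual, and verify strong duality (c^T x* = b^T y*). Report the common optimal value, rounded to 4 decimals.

The standard primal-dual pair for 'max c^T x s.t. A x <= b, x >= 0' is:
  Dual:  min b^T y  s.t.  A^T y >= c,  y >= 0.

So the dual LP is:
  minimize  7y1 + 7y2 + 10y3
  subject to:
    y1 + 2y3 >= 3
    y2 + y3 >= 2
    y1, y2, y3 >= 0

Solving the primal: x* = (1.5, 7).
  primal value c^T x* = 18.5.
Solving the dual: y* = (0, 0.5, 1.5).
  dual value b^T y* = 18.5.
Strong duality: c^T x* = b^T y*. Confirmed.

18.5


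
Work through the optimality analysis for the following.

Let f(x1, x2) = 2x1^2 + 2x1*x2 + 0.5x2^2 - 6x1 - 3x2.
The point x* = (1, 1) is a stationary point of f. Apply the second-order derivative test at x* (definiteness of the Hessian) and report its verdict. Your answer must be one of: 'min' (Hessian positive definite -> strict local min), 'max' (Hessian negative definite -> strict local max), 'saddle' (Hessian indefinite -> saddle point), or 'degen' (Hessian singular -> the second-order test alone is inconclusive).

Compute the Hessian H = grad^2 f:
  H = [[4, 2], [2, 1]]
Verify stationarity: grad f(x*) = H x* + g = (0, 0).
Eigenvalues of H: 0, 5.
H has a zero eigenvalue (singular; positive semidefinite but not definite), so H is neither positive definite, negative definite, nor indefinite. The second-order test alone is inconclusive -> degen.
(Indeed, f is constant along the null direction of H through x*, so x* is not a strict local extremum.)

degen


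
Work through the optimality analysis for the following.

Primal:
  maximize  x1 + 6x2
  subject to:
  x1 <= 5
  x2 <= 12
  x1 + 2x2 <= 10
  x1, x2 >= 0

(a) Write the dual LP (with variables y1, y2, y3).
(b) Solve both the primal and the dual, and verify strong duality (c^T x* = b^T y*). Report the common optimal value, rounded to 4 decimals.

The standard primal-dual pair for 'max c^T x s.t. A x <= b, x >= 0' is:
  Dual:  min b^T y  s.t.  A^T y >= c,  y >= 0.

So the dual LP is:
  minimize  5y1 + 12y2 + 10y3
  subject to:
    y1 + y3 >= 1
    y2 + 2y3 >= 6
    y1, y2, y3 >= 0

Solving the primal: x* = (0, 5).
  primal value c^T x* = 30.
Solving the dual: y* = (0, 0, 3).
  dual value b^T y* = 30.
Strong duality: c^T x* = b^T y*. Confirmed.

30


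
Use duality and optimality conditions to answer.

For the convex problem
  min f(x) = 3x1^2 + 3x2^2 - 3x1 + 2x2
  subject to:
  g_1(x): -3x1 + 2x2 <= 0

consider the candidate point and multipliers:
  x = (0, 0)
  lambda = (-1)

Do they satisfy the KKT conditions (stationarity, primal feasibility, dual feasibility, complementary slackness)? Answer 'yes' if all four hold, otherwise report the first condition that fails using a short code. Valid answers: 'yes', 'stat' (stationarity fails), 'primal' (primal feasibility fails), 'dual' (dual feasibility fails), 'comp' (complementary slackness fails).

Gradient of f: grad f(x) = Q x + c = (-3, 2)
Constraint values g_i(x) = a_i^T x - b_i:
  g_1((0, 0)) = 0
Stationarity residual: grad f(x) + sum_i lambda_i a_i = (0, 0)
  -> stationarity OK
Primal feasibility (all g_i <= 0): OK
Dual feasibility (all lambda_i >= 0): FAILS
Complementary slackness (lambda_i * g_i(x) = 0 for all i): OK

Verdict: the first failing condition is dual_feasibility -> dual.

dual


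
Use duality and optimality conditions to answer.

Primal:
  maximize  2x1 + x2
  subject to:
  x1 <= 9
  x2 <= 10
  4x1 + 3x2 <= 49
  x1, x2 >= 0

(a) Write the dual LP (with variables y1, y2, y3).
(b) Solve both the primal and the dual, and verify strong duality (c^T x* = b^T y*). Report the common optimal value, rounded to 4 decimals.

The standard primal-dual pair for 'max c^T x s.t. A x <= b, x >= 0' is:
  Dual:  min b^T y  s.t.  A^T y >= c,  y >= 0.

So the dual LP is:
  minimize  9y1 + 10y2 + 49y3
  subject to:
    y1 + 4y3 >= 2
    y2 + 3y3 >= 1
    y1, y2, y3 >= 0

Solving the primal: x* = (9, 4.3333).
  primal value c^T x* = 22.3333.
Solving the dual: y* = (0.6667, 0, 0.3333).
  dual value b^T y* = 22.3333.
Strong duality: c^T x* = b^T y*. Confirmed.

22.3333


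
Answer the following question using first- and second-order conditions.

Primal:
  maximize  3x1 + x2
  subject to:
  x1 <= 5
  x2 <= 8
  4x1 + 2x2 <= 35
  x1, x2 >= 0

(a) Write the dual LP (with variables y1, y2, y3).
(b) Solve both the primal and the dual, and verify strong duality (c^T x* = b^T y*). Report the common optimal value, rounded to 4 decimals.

The standard primal-dual pair for 'max c^T x s.t. A x <= b, x >= 0' is:
  Dual:  min b^T y  s.t.  A^T y >= c,  y >= 0.

So the dual LP is:
  minimize  5y1 + 8y2 + 35y3
  subject to:
    y1 + 4y3 >= 3
    y2 + 2y3 >= 1
    y1, y2, y3 >= 0

Solving the primal: x* = (5, 7.5).
  primal value c^T x* = 22.5.
Solving the dual: y* = (1, 0, 0.5).
  dual value b^T y* = 22.5.
Strong duality: c^T x* = b^T y*. Confirmed.

22.5


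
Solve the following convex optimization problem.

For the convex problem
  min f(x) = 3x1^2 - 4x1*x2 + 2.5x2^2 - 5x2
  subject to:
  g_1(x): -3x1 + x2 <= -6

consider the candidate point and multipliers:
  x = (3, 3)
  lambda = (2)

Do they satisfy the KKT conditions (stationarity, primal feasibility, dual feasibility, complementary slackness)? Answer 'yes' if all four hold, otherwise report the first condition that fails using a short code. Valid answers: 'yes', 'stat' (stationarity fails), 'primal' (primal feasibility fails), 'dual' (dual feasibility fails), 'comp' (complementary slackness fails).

Gradient of f: grad f(x) = Q x + c = (6, -2)
Constraint values g_i(x) = a_i^T x - b_i:
  g_1((3, 3)) = 0
Stationarity residual: grad f(x) + sum_i lambda_i a_i = (0, 0)
  -> stationarity OK
Primal feasibility (all g_i <= 0): OK
Dual feasibility (all lambda_i >= 0): OK
Complementary slackness (lambda_i * g_i(x) = 0 for all i): OK

Verdict: yes, KKT holds.

yes


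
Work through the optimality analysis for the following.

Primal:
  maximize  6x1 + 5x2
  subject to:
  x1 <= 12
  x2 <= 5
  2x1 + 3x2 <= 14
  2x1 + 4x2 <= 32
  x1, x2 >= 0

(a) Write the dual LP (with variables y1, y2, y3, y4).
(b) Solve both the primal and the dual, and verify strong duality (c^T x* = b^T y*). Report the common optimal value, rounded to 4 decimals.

The standard primal-dual pair for 'max c^T x s.t. A x <= b, x >= 0' is:
  Dual:  min b^T y  s.t.  A^T y >= c,  y >= 0.

So the dual LP is:
  minimize  12y1 + 5y2 + 14y3 + 32y4
  subject to:
    y1 + 2y3 + 2y4 >= 6
    y2 + 3y3 + 4y4 >= 5
    y1, y2, y3, y4 >= 0

Solving the primal: x* = (7, 0).
  primal value c^T x* = 42.
Solving the dual: y* = (0, 0, 3, 0).
  dual value b^T y* = 42.
Strong duality: c^T x* = b^T y*. Confirmed.

42


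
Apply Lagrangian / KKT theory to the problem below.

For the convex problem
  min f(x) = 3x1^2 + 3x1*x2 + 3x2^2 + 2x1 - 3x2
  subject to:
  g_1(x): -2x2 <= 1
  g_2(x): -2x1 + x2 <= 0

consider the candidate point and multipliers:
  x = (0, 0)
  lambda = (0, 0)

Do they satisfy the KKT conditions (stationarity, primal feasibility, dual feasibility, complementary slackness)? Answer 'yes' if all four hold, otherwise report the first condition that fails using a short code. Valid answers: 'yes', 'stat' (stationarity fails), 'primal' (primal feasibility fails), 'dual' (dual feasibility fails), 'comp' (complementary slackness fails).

Gradient of f: grad f(x) = Q x + c = (2, -3)
Constraint values g_i(x) = a_i^T x - b_i:
  g_1((0, 0)) = -1
  g_2((0, 0)) = 0
Stationarity residual: grad f(x) + sum_i lambda_i a_i = (2, -3)
  -> stationarity FAILS
Primal feasibility (all g_i <= 0): OK
Dual feasibility (all lambda_i >= 0): OK
Complementary slackness (lambda_i * g_i(x) = 0 for all i): OK

Verdict: the first failing condition is stationarity -> stat.

stat


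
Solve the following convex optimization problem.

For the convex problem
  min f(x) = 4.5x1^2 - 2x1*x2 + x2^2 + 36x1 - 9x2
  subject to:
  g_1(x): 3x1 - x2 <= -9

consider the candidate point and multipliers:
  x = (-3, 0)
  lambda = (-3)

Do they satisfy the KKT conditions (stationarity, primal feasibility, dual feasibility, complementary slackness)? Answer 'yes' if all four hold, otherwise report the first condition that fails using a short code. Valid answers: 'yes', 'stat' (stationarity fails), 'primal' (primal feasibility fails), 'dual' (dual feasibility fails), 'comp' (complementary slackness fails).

Gradient of f: grad f(x) = Q x + c = (9, -3)
Constraint values g_i(x) = a_i^T x - b_i:
  g_1((-3, 0)) = 0
Stationarity residual: grad f(x) + sum_i lambda_i a_i = (0, 0)
  -> stationarity OK
Primal feasibility (all g_i <= 0): OK
Dual feasibility (all lambda_i >= 0): FAILS
Complementary slackness (lambda_i * g_i(x) = 0 for all i): OK

Verdict: the first failing condition is dual_feasibility -> dual.

dual


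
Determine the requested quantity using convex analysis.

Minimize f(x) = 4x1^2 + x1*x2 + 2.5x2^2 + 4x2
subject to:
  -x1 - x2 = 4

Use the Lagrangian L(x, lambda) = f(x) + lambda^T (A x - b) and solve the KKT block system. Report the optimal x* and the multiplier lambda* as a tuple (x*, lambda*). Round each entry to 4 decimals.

Form the Lagrangian:
  L(x, lambda) = (1/2) x^T Q x + c^T x + lambda^T (A x - b)
Stationarity (grad_x L = 0): Q x + c + A^T lambda = 0.
Primal feasibility: A x = b.

This gives the KKT block system:
  [ Q   A^T ] [ x     ]   [-c ]
  [ A    0  ] [ lambda ] = [ b ]

Solving the linear system:
  x*      = (-1.0909, -2.9091)
  lambda* = (-11.6364)
  f(x*)   = 17.4545

x* = (-1.0909, -2.9091), lambda* = (-11.6364)


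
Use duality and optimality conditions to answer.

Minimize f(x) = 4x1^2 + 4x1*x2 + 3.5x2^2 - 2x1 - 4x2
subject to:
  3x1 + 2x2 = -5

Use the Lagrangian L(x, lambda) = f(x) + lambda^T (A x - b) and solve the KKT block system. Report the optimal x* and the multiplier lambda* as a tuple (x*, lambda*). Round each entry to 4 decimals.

Form the Lagrangian:
  L(x, lambda) = (1/2) x^T Q x + c^T x + lambda^T (A x - b)
Stationarity (grad_x L = 0): Q x + c + A^T lambda = 0.
Primal feasibility: A x = b.

This gives the KKT block system:
  [ Q   A^T ] [ x     ]   [-c ]
  [ A    0  ] [ lambda ] = [ b ]

Solving the linear system:
  x*      = (-1.7234, 0.0851)
  lambda* = (5.1489)
  f(x*)   = 14.4255

x* = (-1.7234, 0.0851), lambda* = (5.1489)


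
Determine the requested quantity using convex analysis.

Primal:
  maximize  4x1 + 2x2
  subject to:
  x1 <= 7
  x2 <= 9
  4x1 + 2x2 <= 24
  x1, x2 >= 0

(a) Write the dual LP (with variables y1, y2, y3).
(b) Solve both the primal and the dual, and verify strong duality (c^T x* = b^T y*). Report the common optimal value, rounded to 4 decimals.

The standard primal-dual pair for 'max c^T x s.t. A x <= b, x >= 0' is:
  Dual:  min b^T y  s.t.  A^T y >= c,  y >= 0.

So the dual LP is:
  minimize  7y1 + 9y2 + 24y3
  subject to:
    y1 + 4y3 >= 4
    y2 + 2y3 >= 2
    y1, y2, y3 >= 0

Solving the primal: x* = (6, 0).
  primal value c^T x* = 24.
Solving the dual: y* = (0, 0, 1).
  dual value b^T y* = 24.
Strong duality: c^T x* = b^T y*. Confirmed.

24


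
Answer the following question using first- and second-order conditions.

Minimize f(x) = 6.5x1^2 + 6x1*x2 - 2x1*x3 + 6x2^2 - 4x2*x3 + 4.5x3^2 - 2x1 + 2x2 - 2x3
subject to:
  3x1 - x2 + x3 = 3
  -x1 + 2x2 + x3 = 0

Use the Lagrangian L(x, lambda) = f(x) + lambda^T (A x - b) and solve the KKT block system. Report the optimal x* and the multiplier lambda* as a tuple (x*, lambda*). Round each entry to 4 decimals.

Form the Lagrangian:
  L(x, lambda) = (1/2) x^T Q x + c^T x + lambda^T (A x - b)
Stationarity (grad_x L = 0): Q x + c + A^T lambda = 0.
Primal feasibility: A x = b.

This gives the KKT block system:
  [ Q   A^T ] [ x     ]   [-c ]
  [ A    0  ] [ lambda ] = [ b ]

Solving the linear system:
  x*      = (0.6949, -0.0735, 0.8419)
  lambda* = (-2.3474, -2.1336)
  f(x*)   = 1.9109

x* = (0.6949, -0.0735, 0.8419), lambda* = (-2.3474, -2.1336)


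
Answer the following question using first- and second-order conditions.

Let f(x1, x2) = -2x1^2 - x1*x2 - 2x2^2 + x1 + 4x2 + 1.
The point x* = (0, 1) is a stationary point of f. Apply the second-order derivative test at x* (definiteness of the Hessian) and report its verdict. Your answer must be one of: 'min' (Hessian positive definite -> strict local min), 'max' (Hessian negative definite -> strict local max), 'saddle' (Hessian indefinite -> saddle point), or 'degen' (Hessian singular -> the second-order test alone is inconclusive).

Compute the Hessian H = grad^2 f:
  H = [[-4, -1], [-1, -4]]
Verify stationarity: grad f(x*) = H x* + g = (0, 0).
Eigenvalues of H: -5, -3.
Both eigenvalues < 0, so H is negative definite -> x* is a strict local max.

max


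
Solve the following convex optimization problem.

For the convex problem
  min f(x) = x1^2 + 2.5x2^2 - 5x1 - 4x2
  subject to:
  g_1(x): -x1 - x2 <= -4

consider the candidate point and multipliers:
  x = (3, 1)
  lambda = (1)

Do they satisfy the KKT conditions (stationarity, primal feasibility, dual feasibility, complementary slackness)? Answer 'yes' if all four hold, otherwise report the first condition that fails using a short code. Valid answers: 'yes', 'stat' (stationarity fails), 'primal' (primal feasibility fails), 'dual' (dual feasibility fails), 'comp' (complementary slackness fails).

Gradient of f: grad f(x) = Q x + c = (1, 1)
Constraint values g_i(x) = a_i^T x - b_i:
  g_1((3, 1)) = 0
Stationarity residual: grad f(x) + sum_i lambda_i a_i = (0, 0)
  -> stationarity OK
Primal feasibility (all g_i <= 0): OK
Dual feasibility (all lambda_i >= 0): OK
Complementary slackness (lambda_i * g_i(x) = 0 for all i): OK

Verdict: yes, KKT holds.

yes


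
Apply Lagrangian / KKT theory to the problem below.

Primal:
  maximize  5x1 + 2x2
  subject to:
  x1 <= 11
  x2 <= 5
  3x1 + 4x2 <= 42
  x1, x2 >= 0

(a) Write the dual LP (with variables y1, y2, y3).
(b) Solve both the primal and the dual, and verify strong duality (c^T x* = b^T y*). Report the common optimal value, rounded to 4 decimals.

The standard primal-dual pair for 'max c^T x s.t. A x <= b, x >= 0' is:
  Dual:  min b^T y  s.t.  A^T y >= c,  y >= 0.

So the dual LP is:
  minimize  11y1 + 5y2 + 42y3
  subject to:
    y1 + 3y3 >= 5
    y2 + 4y3 >= 2
    y1, y2, y3 >= 0

Solving the primal: x* = (11, 2.25).
  primal value c^T x* = 59.5.
Solving the dual: y* = (3.5, 0, 0.5).
  dual value b^T y* = 59.5.
Strong duality: c^T x* = b^T y*. Confirmed.

59.5


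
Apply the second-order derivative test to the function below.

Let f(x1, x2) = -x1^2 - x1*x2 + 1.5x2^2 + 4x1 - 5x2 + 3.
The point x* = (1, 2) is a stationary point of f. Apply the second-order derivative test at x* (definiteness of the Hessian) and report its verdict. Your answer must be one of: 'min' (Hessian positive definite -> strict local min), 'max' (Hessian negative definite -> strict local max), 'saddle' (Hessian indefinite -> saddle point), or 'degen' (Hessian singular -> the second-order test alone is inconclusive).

Compute the Hessian H = grad^2 f:
  H = [[-2, -1], [-1, 3]]
Verify stationarity: grad f(x*) = H x* + g = (0, 0).
Eigenvalues of H: -2.1926, 3.1926.
Eigenvalues have mixed signs, so H is indefinite -> x* is a saddle point.

saddle


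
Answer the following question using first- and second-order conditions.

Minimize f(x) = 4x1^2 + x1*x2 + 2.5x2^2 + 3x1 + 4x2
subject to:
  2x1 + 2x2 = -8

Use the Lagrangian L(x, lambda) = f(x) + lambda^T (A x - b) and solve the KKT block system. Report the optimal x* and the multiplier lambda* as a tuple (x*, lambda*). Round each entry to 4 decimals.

Form the Lagrangian:
  L(x, lambda) = (1/2) x^T Q x + c^T x + lambda^T (A x - b)
Stationarity (grad_x L = 0): Q x + c + A^T lambda = 0.
Primal feasibility: A x = b.

This gives the KKT block system:
  [ Q   A^T ] [ x     ]   [-c ]
  [ A    0  ] [ lambda ] = [ b ]

Solving the linear system:
  x*      = (-1.3636, -2.6364)
  lambda* = (5.2727)
  f(x*)   = 13.7727

x* = (-1.3636, -2.6364), lambda* = (5.2727)


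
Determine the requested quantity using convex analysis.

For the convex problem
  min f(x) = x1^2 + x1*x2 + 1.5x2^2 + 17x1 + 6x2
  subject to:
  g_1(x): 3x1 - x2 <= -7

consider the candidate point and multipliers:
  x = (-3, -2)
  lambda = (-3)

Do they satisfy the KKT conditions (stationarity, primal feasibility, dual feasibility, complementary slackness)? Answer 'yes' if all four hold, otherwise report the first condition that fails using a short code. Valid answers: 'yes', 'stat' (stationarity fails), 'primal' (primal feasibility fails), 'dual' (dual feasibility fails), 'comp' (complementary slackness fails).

Gradient of f: grad f(x) = Q x + c = (9, -3)
Constraint values g_i(x) = a_i^T x - b_i:
  g_1((-3, -2)) = 0
Stationarity residual: grad f(x) + sum_i lambda_i a_i = (0, 0)
  -> stationarity OK
Primal feasibility (all g_i <= 0): OK
Dual feasibility (all lambda_i >= 0): FAILS
Complementary slackness (lambda_i * g_i(x) = 0 for all i): OK

Verdict: the first failing condition is dual_feasibility -> dual.

dual


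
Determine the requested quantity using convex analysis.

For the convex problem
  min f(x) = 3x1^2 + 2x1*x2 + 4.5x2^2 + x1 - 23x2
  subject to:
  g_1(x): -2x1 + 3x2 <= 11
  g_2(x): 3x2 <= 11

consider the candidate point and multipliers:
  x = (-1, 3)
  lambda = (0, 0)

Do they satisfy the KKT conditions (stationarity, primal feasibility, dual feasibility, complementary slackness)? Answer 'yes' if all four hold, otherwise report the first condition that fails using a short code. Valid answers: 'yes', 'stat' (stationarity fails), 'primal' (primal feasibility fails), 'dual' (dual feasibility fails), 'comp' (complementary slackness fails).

Gradient of f: grad f(x) = Q x + c = (1, 2)
Constraint values g_i(x) = a_i^T x - b_i:
  g_1((-1, 3)) = 0
  g_2((-1, 3)) = -2
Stationarity residual: grad f(x) + sum_i lambda_i a_i = (1, 2)
  -> stationarity FAILS
Primal feasibility (all g_i <= 0): OK
Dual feasibility (all lambda_i >= 0): OK
Complementary slackness (lambda_i * g_i(x) = 0 for all i): OK

Verdict: the first failing condition is stationarity -> stat.

stat


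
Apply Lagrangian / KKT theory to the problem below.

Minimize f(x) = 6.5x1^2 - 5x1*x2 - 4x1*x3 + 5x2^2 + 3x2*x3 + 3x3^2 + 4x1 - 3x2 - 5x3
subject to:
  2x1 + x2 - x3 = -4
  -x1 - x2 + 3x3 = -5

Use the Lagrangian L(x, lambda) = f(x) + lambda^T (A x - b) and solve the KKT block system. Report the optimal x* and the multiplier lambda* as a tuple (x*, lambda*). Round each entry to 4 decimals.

Form the Lagrangian:
  L(x, lambda) = (1/2) x^T Q x + c^T x + lambda^T (A x - b)
Stationarity (grad_x L = 0): Q x + c + A^T lambda = 0.
Primal feasibility: A x = b.

This gives the KKT block system:
  [ Q   A^T ] [ x     ]   [-c ]
  [ A    0  ] [ lambda ] = [ b ]

Solving the linear system:
  x*      = (-3.0573, -0.8568, -2.9714)
  lambda* = (14.3789, 9.1828)
  f(x*)   = 54.3139

x* = (-3.0573, -0.8568, -2.9714), lambda* = (14.3789, 9.1828)


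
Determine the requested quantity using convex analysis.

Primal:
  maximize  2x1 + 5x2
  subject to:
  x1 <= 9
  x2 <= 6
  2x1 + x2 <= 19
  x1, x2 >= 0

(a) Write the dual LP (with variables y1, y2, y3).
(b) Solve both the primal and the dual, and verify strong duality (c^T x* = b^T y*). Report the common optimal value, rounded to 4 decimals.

The standard primal-dual pair for 'max c^T x s.t. A x <= b, x >= 0' is:
  Dual:  min b^T y  s.t.  A^T y >= c,  y >= 0.

So the dual LP is:
  minimize  9y1 + 6y2 + 19y3
  subject to:
    y1 + 2y3 >= 2
    y2 + y3 >= 5
    y1, y2, y3 >= 0

Solving the primal: x* = (6.5, 6).
  primal value c^T x* = 43.
Solving the dual: y* = (0, 4, 1).
  dual value b^T y* = 43.
Strong duality: c^T x* = b^T y*. Confirmed.

43


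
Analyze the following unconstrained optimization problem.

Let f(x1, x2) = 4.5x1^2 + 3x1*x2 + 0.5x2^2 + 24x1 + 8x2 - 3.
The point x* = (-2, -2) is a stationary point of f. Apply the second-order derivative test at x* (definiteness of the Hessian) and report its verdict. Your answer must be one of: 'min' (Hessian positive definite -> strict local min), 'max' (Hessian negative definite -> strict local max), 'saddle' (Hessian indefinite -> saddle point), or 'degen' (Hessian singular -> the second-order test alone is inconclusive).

Compute the Hessian H = grad^2 f:
  H = [[9, 3], [3, 1]]
Verify stationarity: grad f(x*) = H x* + g = (0, 0).
Eigenvalues of H: 0, 10.
H has a zero eigenvalue (singular; positive semidefinite but not definite), so H is neither positive definite, negative definite, nor indefinite. The second-order test alone is inconclusive -> degen.
(Indeed, f is constant along the null direction of H through x*, so x* is not a strict local extremum.)

degen


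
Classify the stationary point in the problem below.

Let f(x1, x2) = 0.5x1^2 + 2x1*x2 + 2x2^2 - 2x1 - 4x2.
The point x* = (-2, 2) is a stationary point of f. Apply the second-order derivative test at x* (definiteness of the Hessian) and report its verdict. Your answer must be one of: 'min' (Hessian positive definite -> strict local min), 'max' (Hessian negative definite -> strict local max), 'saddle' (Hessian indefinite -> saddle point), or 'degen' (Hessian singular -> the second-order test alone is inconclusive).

Compute the Hessian H = grad^2 f:
  H = [[1, 2], [2, 4]]
Verify stationarity: grad f(x*) = H x* + g = (0, 0).
Eigenvalues of H: 0, 5.
H has a zero eigenvalue (singular; positive semidefinite but not definite), so H is neither positive definite, negative definite, nor indefinite. The second-order test alone is inconclusive -> degen.
(Indeed, f is constant along the null direction of H through x*, so x* is not a strict local extremum.)

degen


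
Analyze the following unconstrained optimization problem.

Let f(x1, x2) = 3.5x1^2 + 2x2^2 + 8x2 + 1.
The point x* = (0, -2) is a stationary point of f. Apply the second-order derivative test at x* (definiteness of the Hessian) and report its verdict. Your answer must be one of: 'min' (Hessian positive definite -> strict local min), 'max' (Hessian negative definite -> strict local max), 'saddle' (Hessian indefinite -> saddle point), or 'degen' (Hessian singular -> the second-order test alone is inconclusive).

Compute the Hessian H = grad^2 f:
  H = [[7, 0], [0, 4]]
Verify stationarity: grad f(x*) = H x* + g = (0, 0).
Eigenvalues of H: 4, 7.
Both eigenvalues > 0, so H is positive definite -> x* is a strict local min.

min


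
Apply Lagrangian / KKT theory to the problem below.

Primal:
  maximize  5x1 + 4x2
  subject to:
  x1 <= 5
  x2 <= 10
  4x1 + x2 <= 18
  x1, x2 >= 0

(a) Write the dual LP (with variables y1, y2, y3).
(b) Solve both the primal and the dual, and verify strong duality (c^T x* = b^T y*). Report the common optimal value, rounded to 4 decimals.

The standard primal-dual pair for 'max c^T x s.t. A x <= b, x >= 0' is:
  Dual:  min b^T y  s.t.  A^T y >= c,  y >= 0.

So the dual LP is:
  minimize  5y1 + 10y2 + 18y3
  subject to:
    y1 + 4y3 >= 5
    y2 + y3 >= 4
    y1, y2, y3 >= 0

Solving the primal: x* = (2, 10).
  primal value c^T x* = 50.
Solving the dual: y* = (0, 2.75, 1.25).
  dual value b^T y* = 50.
Strong duality: c^T x* = b^T y*. Confirmed.

50


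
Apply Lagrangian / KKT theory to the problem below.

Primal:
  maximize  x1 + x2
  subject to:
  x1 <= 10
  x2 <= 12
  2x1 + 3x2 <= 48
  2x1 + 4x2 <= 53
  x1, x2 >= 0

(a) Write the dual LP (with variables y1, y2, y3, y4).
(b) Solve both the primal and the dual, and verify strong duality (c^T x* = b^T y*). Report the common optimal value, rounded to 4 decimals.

The standard primal-dual pair for 'max c^T x s.t. A x <= b, x >= 0' is:
  Dual:  min b^T y  s.t.  A^T y >= c,  y >= 0.

So the dual LP is:
  minimize  10y1 + 12y2 + 48y3 + 53y4
  subject to:
    y1 + 2y3 + 2y4 >= 1
    y2 + 3y3 + 4y4 >= 1
    y1, y2, y3, y4 >= 0

Solving the primal: x* = (10, 8.25).
  primal value c^T x* = 18.25.
Solving the dual: y* = (0.5, 0, 0, 0.25).
  dual value b^T y* = 18.25.
Strong duality: c^T x* = b^T y*. Confirmed.

18.25


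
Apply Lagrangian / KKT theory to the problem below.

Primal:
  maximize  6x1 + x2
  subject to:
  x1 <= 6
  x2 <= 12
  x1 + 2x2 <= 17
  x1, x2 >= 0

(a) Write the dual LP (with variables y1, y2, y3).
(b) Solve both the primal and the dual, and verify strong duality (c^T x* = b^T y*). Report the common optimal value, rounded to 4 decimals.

The standard primal-dual pair for 'max c^T x s.t. A x <= b, x >= 0' is:
  Dual:  min b^T y  s.t.  A^T y >= c,  y >= 0.

So the dual LP is:
  minimize  6y1 + 12y2 + 17y3
  subject to:
    y1 + y3 >= 6
    y2 + 2y3 >= 1
    y1, y2, y3 >= 0

Solving the primal: x* = (6, 5.5).
  primal value c^T x* = 41.5.
Solving the dual: y* = (5.5, 0, 0.5).
  dual value b^T y* = 41.5.
Strong duality: c^T x* = b^T y*. Confirmed.

41.5


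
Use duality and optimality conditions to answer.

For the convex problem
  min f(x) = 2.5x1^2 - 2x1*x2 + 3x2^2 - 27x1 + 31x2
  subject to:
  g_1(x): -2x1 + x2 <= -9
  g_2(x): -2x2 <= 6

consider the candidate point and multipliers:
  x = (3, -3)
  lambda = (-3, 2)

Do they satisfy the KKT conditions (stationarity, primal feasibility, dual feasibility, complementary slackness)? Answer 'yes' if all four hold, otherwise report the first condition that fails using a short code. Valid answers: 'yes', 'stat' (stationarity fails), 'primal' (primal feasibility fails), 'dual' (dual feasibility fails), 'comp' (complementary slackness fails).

Gradient of f: grad f(x) = Q x + c = (-6, 7)
Constraint values g_i(x) = a_i^T x - b_i:
  g_1((3, -3)) = 0
  g_2((3, -3)) = 0
Stationarity residual: grad f(x) + sum_i lambda_i a_i = (0, 0)
  -> stationarity OK
Primal feasibility (all g_i <= 0): OK
Dual feasibility (all lambda_i >= 0): FAILS
Complementary slackness (lambda_i * g_i(x) = 0 for all i): OK

Verdict: the first failing condition is dual_feasibility -> dual.

dual


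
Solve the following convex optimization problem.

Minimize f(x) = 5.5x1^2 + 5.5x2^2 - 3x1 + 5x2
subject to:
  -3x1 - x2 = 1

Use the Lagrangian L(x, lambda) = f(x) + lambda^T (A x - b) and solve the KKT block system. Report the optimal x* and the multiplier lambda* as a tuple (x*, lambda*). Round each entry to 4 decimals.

Form the Lagrangian:
  L(x, lambda) = (1/2) x^T Q x + c^T x + lambda^T (A x - b)
Stationarity (grad_x L = 0): Q x + c + A^T lambda = 0.
Primal feasibility: A x = b.

This gives the KKT block system:
  [ Q   A^T ] [ x     ]   [-c ]
  [ A    0  ] [ lambda ] = [ b ]

Solving the linear system:
  x*      = (-0.1364, -0.5909)
  lambda* = (-1.5)
  f(x*)   = -0.5227

x* = (-0.1364, -0.5909), lambda* = (-1.5)


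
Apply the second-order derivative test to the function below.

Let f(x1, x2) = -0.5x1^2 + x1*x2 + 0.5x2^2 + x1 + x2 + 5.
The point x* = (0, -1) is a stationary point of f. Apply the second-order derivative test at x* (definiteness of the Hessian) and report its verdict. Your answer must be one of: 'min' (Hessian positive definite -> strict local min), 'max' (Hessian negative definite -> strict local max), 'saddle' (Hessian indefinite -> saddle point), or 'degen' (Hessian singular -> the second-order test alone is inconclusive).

Compute the Hessian H = grad^2 f:
  H = [[-1, 1], [1, 1]]
Verify stationarity: grad f(x*) = H x* + g = (0, 0).
Eigenvalues of H: -1.4142, 1.4142.
Eigenvalues have mixed signs, so H is indefinite -> x* is a saddle point.

saddle


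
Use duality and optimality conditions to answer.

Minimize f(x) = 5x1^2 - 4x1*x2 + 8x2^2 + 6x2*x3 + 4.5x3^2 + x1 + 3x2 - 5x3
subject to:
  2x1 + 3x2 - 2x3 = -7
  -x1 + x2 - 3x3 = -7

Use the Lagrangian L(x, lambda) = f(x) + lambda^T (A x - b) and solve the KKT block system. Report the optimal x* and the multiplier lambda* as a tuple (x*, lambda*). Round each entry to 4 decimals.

Form the Lagrangian:
  L(x, lambda) = (1/2) x^T Q x + c^T x + lambda^T (A x - b)
Stationarity (grad_x L = 0): Q x + c + A^T lambda = 0.
Primal feasibility: A x = b.

This gives the KKT block system:
  [ Q   A^T ] [ x     ]   [-c ]
  [ A    0  ] [ lambda ] = [ b ]

Solving the linear system:
  x*      = (-0.021, -0.976, 2.015)
  lambda* = (-0.8504, 2.9933)
  f(x*)   = 0.988

x* = (-0.021, -0.976, 2.015), lambda* = (-0.8504, 2.9933)


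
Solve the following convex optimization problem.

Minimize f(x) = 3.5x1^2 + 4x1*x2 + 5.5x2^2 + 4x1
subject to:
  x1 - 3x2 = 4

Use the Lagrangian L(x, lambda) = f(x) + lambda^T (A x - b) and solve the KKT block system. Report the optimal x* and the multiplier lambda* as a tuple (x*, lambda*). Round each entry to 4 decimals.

Form the Lagrangian:
  L(x, lambda) = (1/2) x^T Q x + c^T x + lambda^T (A x - b)
Stationarity (grad_x L = 0): Q x + c + A^T lambda = 0.
Primal feasibility: A x = b.

This gives the KKT block system:
  [ Q   A^T ] [ x     ]   [-c ]
  [ A    0  ] [ lambda ] = [ b ]

Solving the linear system:
  x*      = (0.5714, -1.1429)
  lambda* = (-3.4286)
  f(x*)   = 8

x* = (0.5714, -1.1429), lambda* = (-3.4286)


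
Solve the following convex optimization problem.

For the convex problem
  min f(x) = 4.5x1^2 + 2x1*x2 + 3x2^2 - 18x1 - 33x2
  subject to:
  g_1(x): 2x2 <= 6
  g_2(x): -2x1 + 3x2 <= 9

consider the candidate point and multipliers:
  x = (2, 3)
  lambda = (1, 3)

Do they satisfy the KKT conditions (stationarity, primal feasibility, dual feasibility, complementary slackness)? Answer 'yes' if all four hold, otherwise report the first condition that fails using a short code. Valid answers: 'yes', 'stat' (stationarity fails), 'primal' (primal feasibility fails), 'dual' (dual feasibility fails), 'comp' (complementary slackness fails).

Gradient of f: grad f(x) = Q x + c = (6, -11)
Constraint values g_i(x) = a_i^T x - b_i:
  g_1((2, 3)) = 0
  g_2((2, 3)) = -4
Stationarity residual: grad f(x) + sum_i lambda_i a_i = (0, 0)
  -> stationarity OK
Primal feasibility (all g_i <= 0): OK
Dual feasibility (all lambda_i >= 0): OK
Complementary slackness (lambda_i * g_i(x) = 0 for all i): FAILS

Verdict: the first failing condition is complementary_slackness -> comp.

comp


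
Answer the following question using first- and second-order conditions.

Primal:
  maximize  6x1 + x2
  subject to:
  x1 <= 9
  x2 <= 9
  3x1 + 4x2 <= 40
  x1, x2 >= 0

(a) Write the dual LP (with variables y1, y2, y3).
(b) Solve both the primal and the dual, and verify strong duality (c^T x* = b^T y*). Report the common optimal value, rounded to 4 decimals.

The standard primal-dual pair for 'max c^T x s.t. A x <= b, x >= 0' is:
  Dual:  min b^T y  s.t.  A^T y >= c,  y >= 0.

So the dual LP is:
  minimize  9y1 + 9y2 + 40y3
  subject to:
    y1 + 3y3 >= 6
    y2 + 4y3 >= 1
    y1, y2, y3 >= 0

Solving the primal: x* = (9, 3.25).
  primal value c^T x* = 57.25.
Solving the dual: y* = (5.25, 0, 0.25).
  dual value b^T y* = 57.25.
Strong duality: c^T x* = b^T y*. Confirmed.

57.25


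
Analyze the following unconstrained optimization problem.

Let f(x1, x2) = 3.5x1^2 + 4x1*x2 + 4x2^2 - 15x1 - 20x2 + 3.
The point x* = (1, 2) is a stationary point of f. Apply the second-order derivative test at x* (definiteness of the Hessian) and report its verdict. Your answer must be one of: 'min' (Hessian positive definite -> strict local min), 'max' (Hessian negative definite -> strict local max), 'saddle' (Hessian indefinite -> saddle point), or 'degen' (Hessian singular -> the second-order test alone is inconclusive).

Compute the Hessian H = grad^2 f:
  H = [[7, 4], [4, 8]]
Verify stationarity: grad f(x*) = H x* + g = (0, 0).
Eigenvalues of H: 3.4689, 11.5311.
Both eigenvalues > 0, so H is positive definite -> x* is a strict local min.

min


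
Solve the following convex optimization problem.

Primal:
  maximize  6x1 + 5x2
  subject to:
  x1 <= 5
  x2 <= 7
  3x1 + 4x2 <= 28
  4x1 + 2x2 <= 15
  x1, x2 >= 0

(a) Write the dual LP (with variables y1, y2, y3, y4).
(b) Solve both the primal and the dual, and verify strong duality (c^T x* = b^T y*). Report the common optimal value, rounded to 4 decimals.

The standard primal-dual pair for 'max c^T x s.t. A x <= b, x >= 0' is:
  Dual:  min b^T y  s.t.  A^T y >= c,  y >= 0.

So the dual LP is:
  minimize  5y1 + 7y2 + 28y3 + 15y4
  subject to:
    y1 + 3y3 + 4y4 >= 6
    y2 + 4y3 + 2y4 >= 5
    y1, y2, y3, y4 >= 0

Solving the primal: x* = (0.4, 6.7).
  primal value c^T x* = 35.9.
Solving the dual: y* = (0, 0, 0.8, 0.9).
  dual value b^T y* = 35.9.
Strong duality: c^T x* = b^T y*. Confirmed.

35.9


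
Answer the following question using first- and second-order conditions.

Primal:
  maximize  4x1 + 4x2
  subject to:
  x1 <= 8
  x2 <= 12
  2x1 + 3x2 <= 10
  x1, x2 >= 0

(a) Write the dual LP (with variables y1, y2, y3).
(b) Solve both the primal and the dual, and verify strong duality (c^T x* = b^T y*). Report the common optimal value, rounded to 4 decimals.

The standard primal-dual pair for 'max c^T x s.t. A x <= b, x >= 0' is:
  Dual:  min b^T y  s.t.  A^T y >= c,  y >= 0.

So the dual LP is:
  minimize  8y1 + 12y2 + 10y3
  subject to:
    y1 + 2y3 >= 4
    y2 + 3y3 >= 4
    y1, y2, y3 >= 0

Solving the primal: x* = (5, 0).
  primal value c^T x* = 20.
Solving the dual: y* = (0, 0, 2).
  dual value b^T y* = 20.
Strong duality: c^T x* = b^T y*. Confirmed.

20


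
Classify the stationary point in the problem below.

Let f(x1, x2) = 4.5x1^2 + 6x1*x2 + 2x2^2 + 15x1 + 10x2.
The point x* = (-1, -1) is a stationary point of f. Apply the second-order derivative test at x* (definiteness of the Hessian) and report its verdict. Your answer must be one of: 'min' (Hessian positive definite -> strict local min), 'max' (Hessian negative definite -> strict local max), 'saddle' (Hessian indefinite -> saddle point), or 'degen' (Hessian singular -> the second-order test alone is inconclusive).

Compute the Hessian H = grad^2 f:
  H = [[9, 6], [6, 4]]
Verify stationarity: grad f(x*) = H x* + g = (0, 0).
Eigenvalues of H: 0, 13.
H has a zero eigenvalue (singular; positive semidefinite but not definite), so H is neither positive definite, negative definite, nor indefinite. The second-order test alone is inconclusive -> degen.
(Indeed, f is constant along the null direction of H through x*, so x* is not a strict local extremum.)

degen


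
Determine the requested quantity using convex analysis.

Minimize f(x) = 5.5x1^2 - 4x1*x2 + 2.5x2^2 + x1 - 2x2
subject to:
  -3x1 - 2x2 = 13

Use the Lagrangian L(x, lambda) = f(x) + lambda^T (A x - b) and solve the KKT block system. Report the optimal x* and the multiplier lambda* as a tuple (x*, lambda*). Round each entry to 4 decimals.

Form the Lagrangian:
  L(x, lambda) = (1/2) x^T Q x + c^T x + lambda^T (A x - b)
Stationarity (grad_x L = 0): Q x + c + A^T lambda = 0.
Primal feasibility: A x = b.

This gives the KKT block system:
  [ Q   A^T ] [ x     ]   [-c ]
  [ A    0  ] [ lambda ] = [ b ]

Solving the linear system:
  x*      = (-2.2993, -3.0511)
  lambda* = (-4.0292)
  f(x*)   = 28.0912

x* = (-2.2993, -3.0511), lambda* = (-4.0292)


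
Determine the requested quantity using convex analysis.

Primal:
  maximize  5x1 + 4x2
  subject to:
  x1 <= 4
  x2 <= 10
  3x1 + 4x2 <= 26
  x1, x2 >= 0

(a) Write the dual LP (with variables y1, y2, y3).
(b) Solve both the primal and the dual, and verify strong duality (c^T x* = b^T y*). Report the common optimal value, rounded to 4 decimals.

The standard primal-dual pair for 'max c^T x s.t. A x <= b, x >= 0' is:
  Dual:  min b^T y  s.t.  A^T y >= c,  y >= 0.

So the dual LP is:
  minimize  4y1 + 10y2 + 26y3
  subject to:
    y1 + 3y3 >= 5
    y2 + 4y3 >= 4
    y1, y2, y3 >= 0

Solving the primal: x* = (4, 3.5).
  primal value c^T x* = 34.
Solving the dual: y* = (2, 0, 1).
  dual value b^T y* = 34.
Strong duality: c^T x* = b^T y*. Confirmed.

34


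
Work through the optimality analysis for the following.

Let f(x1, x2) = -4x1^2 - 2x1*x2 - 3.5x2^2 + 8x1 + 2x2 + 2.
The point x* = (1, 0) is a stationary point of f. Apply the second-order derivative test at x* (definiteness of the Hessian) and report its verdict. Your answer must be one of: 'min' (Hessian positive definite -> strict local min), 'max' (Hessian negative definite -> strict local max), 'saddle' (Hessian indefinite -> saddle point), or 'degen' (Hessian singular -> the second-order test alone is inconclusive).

Compute the Hessian H = grad^2 f:
  H = [[-8, -2], [-2, -7]]
Verify stationarity: grad f(x*) = H x* + g = (0, 0).
Eigenvalues of H: -9.5616, -5.4384.
Both eigenvalues < 0, so H is negative definite -> x* is a strict local max.

max


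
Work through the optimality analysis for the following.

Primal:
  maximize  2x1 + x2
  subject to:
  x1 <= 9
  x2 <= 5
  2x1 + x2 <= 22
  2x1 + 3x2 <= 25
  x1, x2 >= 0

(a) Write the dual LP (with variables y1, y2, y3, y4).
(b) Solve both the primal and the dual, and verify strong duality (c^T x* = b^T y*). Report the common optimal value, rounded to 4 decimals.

The standard primal-dual pair for 'max c^T x s.t. A x <= b, x >= 0' is:
  Dual:  min b^T y  s.t.  A^T y >= c,  y >= 0.

So the dual LP is:
  minimize  9y1 + 5y2 + 22y3 + 25y4
  subject to:
    y1 + 2y3 + 2y4 >= 2
    y2 + y3 + 3y4 >= 1
    y1, y2, y3, y4 >= 0

Solving the primal: x* = (9, 2.3333).
  primal value c^T x* = 20.3333.
Solving the dual: y* = (1.3333, 0, 0, 0.3333).
  dual value b^T y* = 20.3333.
Strong duality: c^T x* = b^T y*. Confirmed.

20.3333
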